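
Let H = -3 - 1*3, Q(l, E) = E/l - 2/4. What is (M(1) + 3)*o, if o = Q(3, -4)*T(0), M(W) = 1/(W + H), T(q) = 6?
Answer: -154/5 ≈ -30.800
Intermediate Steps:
Q(l, E) = -½ + E/l (Q(l, E) = E/l - 2*¼ = E/l - ½ = -½ + E/l)
H = -6 (H = -3 - 3 = -6)
M(W) = 1/(-6 + W) (M(W) = 1/(W - 6) = 1/(-6 + W))
o = -11 (o = ((-4 - ½*3)/3)*6 = ((-4 - 3/2)/3)*6 = ((⅓)*(-11/2))*6 = -11/6*6 = -11)
(M(1) + 3)*o = (1/(-6 + 1) + 3)*(-11) = (1/(-5) + 3)*(-11) = (-⅕ + 3)*(-11) = (14/5)*(-11) = -154/5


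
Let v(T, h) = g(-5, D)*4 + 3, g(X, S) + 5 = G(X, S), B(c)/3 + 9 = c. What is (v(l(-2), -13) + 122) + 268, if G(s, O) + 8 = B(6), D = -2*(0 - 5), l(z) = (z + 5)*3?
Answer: 305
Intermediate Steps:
l(z) = 15 + 3*z (l(z) = (5 + z)*3 = 15 + 3*z)
D = 10 (D = -2*(-5) = 10)
B(c) = -27 + 3*c
G(s, O) = -17 (G(s, O) = -8 + (-27 + 3*6) = -8 + (-27 + 18) = -8 - 9 = -17)
g(X, S) = -22 (g(X, S) = -5 - 17 = -22)
v(T, h) = -85 (v(T, h) = -22*4 + 3 = -88 + 3 = -85)
(v(l(-2), -13) + 122) + 268 = (-85 + 122) + 268 = 37 + 268 = 305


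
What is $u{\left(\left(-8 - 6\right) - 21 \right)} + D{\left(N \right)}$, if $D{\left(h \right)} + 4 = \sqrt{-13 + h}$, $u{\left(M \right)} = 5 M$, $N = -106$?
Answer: $-179 + i \sqrt{119} \approx -179.0 + 10.909 i$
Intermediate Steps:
$D{\left(h \right)} = -4 + \sqrt{-13 + h}$
$u{\left(\left(-8 - 6\right) - 21 \right)} + D{\left(N \right)} = 5 \left(\left(-8 - 6\right) - 21\right) - \left(4 - \sqrt{-13 - 106}\right) = 5 \left(-14 + \left(-33 + 12\right)\right) - \left(4 - \sqrt{-119}\right) = 5 \left(-14 - 21\right) - \left(4 - i \sqrt{119}\right) = 5 \left(-35\right) - \left(4 - i \sqrt{119}\right) = -175 - \left(4 - i \sqrt{119}\right) = -179 + i \sqrt{119}$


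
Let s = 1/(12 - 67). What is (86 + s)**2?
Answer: 22363441/3025 ≈ 7392.9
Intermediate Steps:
s = -1/55 (s = 1/(-55) = -1/55 ≈ -0.018182)
(86 + s)**2 = (86 - 1/55)**2 = (4729/55)**2 = 22363441/3025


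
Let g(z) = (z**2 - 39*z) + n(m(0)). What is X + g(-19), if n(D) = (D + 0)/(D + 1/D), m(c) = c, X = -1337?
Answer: -235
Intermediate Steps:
n(D) = D/(D + 1/D)
g(z) = z**2 - 39*z (g(z) = (z**2 - 39*z) + 0**2/(1 + 0**2) = (z**2 - 39*z) + 0/(1 + 0) = (z**2 - 39*z) + 0/1 = (z**2 - 39*z) + 0*1 = (z**2 - 39*z) + 0 = z**2 - 39*z)
X + g(-19) = -1337 - 19*(-39 - 19) = -1337 - 19*(-58) = -1337 + 1102 = -235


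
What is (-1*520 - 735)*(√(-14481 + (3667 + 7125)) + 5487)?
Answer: -6886185 - 1255*I*√3689 ≈ -6.8862e+6 - 76225.0*I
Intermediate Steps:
(-1*520 - 735)*(√(-14481 + (3667 + 7125)) + 5487) = (-520 - 735)*(√(-14481 + 10792) + 5487) = -1255*(√(-3689) + 5487) = -1255*(I*√3689 + 5487) = -1255*(5487 + I*√3689) = -6886185 - 1255*I*√3689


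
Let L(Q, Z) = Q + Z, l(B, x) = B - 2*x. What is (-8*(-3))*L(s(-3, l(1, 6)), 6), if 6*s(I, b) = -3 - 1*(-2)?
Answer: 140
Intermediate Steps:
l(B, x) = B - 2*x
s(I, b) = -⅙ (s(I, b) = (-3 - 1*(-2))/6 = (-3 + 2)/6 = (⅙)*(-1) = -⅙)
(-8*(-3))*L(s(-3, l(1, 6)), 6) = (-8*(-3))*(-⅙ + 6) = 24*(35/6) = 140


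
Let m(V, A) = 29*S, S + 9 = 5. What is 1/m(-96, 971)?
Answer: -1/116 ≈ -0.0086207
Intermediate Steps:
S = -4 (S = -9 + 5 = -4)
m(V, A) = -116 (m(V, A) = 29*(-4) = -116)
1/m(-96, 971) = 1/(-116) = -1/116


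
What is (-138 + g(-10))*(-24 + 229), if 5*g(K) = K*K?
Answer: -24190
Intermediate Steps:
g(K) = K²/5 (g(K) = (K*K)/5 = K²/5)
(-138 + g(-10))*(-24 + 229) = (-138 + (⅕)*(-10)²)*(-24 + 229) = (-138 + (⅕)*100)*205 = (-138 + 20)*205 = -118*205 = -24190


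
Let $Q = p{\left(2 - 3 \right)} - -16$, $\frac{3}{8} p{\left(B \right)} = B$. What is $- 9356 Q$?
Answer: $- \frac{374240}{3} \approx -1.2475 \cdot 10^{5}$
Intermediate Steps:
$p{\left(B \right)} = \frac{8 B}{3}$
$Q = \frac{40}{3}$ ($Q = \frac{8 \left(2 - 3\right)}{3} - -16 = \frac{8 \left(2 - 3\right)}{3} + 16 = \frac{8}{3} \left(-1\right) + 16 = - \frac{8}{3} + 16 = \frac{40}{3} \approx 13.333$)
$- 9356 Q = \left(-9356\right) \frac{40}{3} = - \frac{374240}{3}$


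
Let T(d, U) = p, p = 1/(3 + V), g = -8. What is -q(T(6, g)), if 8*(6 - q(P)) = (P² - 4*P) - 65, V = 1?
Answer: -1823/128 ≈ -14.242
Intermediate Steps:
p = ¼ (p = 1/(3 + 1) = 1/4 = ¼ ≈ 0.25000)
T(d, U) = ¼
q(P) = 113/8 + P/2 - P²/8 (q(P) = 6 - ((P² - 4*P) - 65)/8 = 6 - (-65 + P² - 4*P)/8 = 6 + (65/8 + P/2 - P²/8) = 113/8 + P/2 - P²/8)
-q(T(6, g)) = -(113/8 + (½)*(¼) - (¼)²/8) = -(113/8 + ⅛ - ⅛*1/16) = -(113/8 + ⅛ - 1/128) = -1*1823/128 = -1823/128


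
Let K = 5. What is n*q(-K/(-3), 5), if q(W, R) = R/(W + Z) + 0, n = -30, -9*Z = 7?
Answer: -675/4 ≈ -168.75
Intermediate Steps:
Z = -7/9 (Z = -⅑*7 = -7/9 ≈ -0.77778)
q(W, R) = R/(-7/9 + W) (q(W, R) = R/(W - 7/9) + 0 = R/(-7/9 + W) + 0 = R/(-7/9 + W))
n*q(-K/(-3), 5) = -270*5/(-7 + 9*(-1*5/(-3))) = -270*5/(-7 + 9*(-5*(-⅓))) = -270*5/(-7 + 9*(5/3)) = -270*5/(-7 + 15) = -270*5/8 = -30*45/8 = -675/4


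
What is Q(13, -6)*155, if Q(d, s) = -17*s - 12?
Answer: 13950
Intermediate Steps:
Q(d, s) = -12 - 17*s
Q(13, -6)*155 = (-12 - 17*(-6))*155 = (-12 + 102)*155 = 90*155 = 13950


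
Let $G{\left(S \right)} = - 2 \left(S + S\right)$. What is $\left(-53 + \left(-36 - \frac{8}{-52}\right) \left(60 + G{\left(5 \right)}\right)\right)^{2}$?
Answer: $\frac{373610241}{169} \approx 2.2107 \cdot 10^{6}$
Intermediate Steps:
$G{\left(S \right)} = - 4 S$ ($G{\left(S \right)} = - 2 \cdot 2 S = - 4 S$)
$\left(-53 + \left(-36 - \frac{8}{-52}\right) \left(60 + G{\left(5 \right)}\right)\right)^{2} = \left(-53 + \left(-36 - \frac{8}{-52}\right) \left(60 - 20\right)\right)^{2} = \left(-53 + \left(-36 - - \frac{2}{13}\right) \left(60 - 20\right)\right)^{2} = \left(-53 + \left(-36 + \frac{2}{13}\right) 40\right)^{2} = \left(-53 - \frac{18640}{13}\right)^{2} = \left(- \frac{19329}{13}\right)^{2} = \frac{373610241}{169}$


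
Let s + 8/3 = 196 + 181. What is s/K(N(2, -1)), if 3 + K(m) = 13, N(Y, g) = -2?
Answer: 1123/30 ≈ 37.433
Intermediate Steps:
K(m) = 10 (K(m) = -3 + 13 = 10)
s = 1123/3 (s = -8/3 + (196 + 181) = -8/3 + 377 = 1123/3 ≈ 374.33)
s/K(N(2, -1)) = (1123/3)/10 = (1123/3)*(1/10) = 1123/30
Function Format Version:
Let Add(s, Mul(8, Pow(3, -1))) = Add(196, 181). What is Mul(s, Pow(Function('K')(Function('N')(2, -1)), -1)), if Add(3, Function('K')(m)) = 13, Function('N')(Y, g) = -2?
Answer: Rational(1123, 30) ≈ 37.433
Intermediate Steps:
Function('K')(m) = 10 (Function('K')(m) = Add(-3, 13) = 10)
s = Rational(1123, 3) (s = Add(Rational(-8, 3), Add(196, 181)) = Add(Rational(-8, 3), 377) = Rational(1123, 3) ≈ 374.33)
Mul(s, Pow(Function('K')(Function('N')(2, -1)), -1)) = Mul(Rational(1123, 3), Pow(10, -1)) = Mul(Rational(1123, 3), Rational(1, 10)) = Rational(1123, 30)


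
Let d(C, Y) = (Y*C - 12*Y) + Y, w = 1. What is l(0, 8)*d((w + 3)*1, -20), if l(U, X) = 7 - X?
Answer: -140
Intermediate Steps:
d(C, Y) = -11*Y + C*Y (d(C, Y) = (C*Y - 12*Y) + Y = (-12*Y + C*Y) + Y = -11*Y + C*Y)
l(0, 8)*d((w + 3)*1, -20) = (7 - 1*8)*(-20*(-11 + (1 + 3)*1)) = (7 - 8)*(-20*(-11 + 4*1)) = -(-20)*(-11 + 4) = -(-20)*(-7) = -1*140 = -140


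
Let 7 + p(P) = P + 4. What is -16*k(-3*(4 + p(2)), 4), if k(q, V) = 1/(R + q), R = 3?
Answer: 8/3 ≈ 2.6667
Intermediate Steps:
p(P) = -3 + P (p(P) = -7 + (P + 4) = -7 + (4 + P) = -3 + P)
k(q, V) = 1/(3 + q)
-16*k(-3*(4 + p(2)), 4) = -16/(3 - 3*(4 + (-3 + 2))) = -16/(3 - 3*(4 - 1)) = -16/(3 - 3*3) = -16/(3 - 9) = -16/(-6) = -16*(-1/6) = 8/3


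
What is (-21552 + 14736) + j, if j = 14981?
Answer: 8165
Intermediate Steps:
(-21552 + 14736) + j = (-21552 + 14736) + 14981 = -6816 + 14981 = 8165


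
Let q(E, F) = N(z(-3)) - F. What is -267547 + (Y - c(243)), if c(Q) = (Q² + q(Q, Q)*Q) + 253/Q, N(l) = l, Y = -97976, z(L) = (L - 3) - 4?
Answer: -88231852/243 ≈ -3.6309e+5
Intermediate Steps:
z(L) = -7 + L (z(L) = (-3 + L) - 4 = -7 + L)
q(E, F) = -10 - F (q(E, F) = (-7 - 3) - F = -10 - F)
c(Q) = Q² + 253/Q + Q*(-10 - Q) (c(Q) = (Q² + (-10 - Q)*Q) + 253/Q = (Q² + Q*(-10 - Q)) + 253/Q = Q² + 253/Q + Q*(-10 - Q))
-267547 + (Y - c(243)) = -267547 + (-97976 - (-10*243 + 253/243)) = -267547 + (-97976 - (-2430 + 253*(1/243))) = -267547 + (-97976 - (-2430 + 253/243)) = -267547 + (-97976 - 1*(-590237/243)) = -267547 + (-97976 + 590237/243) = -267547 - 23217931/243 = -88231852/243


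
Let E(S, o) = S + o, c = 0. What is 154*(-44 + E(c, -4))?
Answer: -7392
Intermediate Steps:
154*(-44 + E(c, -4)) = 154*(-44 + (0 - 4)) = 154*(-44 - 4) = 154*(-48) = -7392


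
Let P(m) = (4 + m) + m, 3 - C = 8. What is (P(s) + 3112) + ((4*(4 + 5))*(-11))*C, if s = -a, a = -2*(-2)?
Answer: 5088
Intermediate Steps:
C = -5 (C = 3 - 1*8 = 3 - 8 = -5)
a = 4
s = -4 (s = -1*4 = -4)
P(m) = 4 + 2*m
(P(s) + 3112) + ((4*(4 + 5))*(-11))*C = ((4 + 2*(-4)) + 3112) + ((4*(4 + 5))*(-11))*(-5) = ((4 - 8) + 3112) + ((4*9)*(-11))*(-5) = (-4 + 3112) + (36*(-11))*(-5) = 3108 - 396*(-5) = 3108 + 1980 = 5088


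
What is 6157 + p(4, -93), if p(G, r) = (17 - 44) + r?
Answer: 6037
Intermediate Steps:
p(G, r) = -27 + r
6157 + p(4, -93) = 6157 + (-27 - 93) = 6157 - 120 = 6037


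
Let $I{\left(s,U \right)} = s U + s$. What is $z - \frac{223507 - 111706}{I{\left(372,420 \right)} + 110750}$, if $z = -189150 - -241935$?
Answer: $\frac{14112591369}{267362} \approx 52785.0$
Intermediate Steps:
$I{\left(s,U \right)} = s + U s$ ($I{\left(s,U \right)} = U s + s = s + U s$)
$z = 52785$ ($z = -189150 + 241935 = 52785$)
$z - \frac{223507 - 111706}{I{\left(372,420 \right)} + 110750} = 52785 - \frac{223507 - 111706}{372 \left(1 + 420\right) + 110750} = 52785 - \frac{111801}{372 \cdot 421 + 110750} = 52785 - \frac{111801}{156612 + 110750} = 52785 - \frac{111801}{267362} = \frac{14112591369}{267362}$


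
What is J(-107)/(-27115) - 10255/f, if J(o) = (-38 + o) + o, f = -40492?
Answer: 288268309/1097940580 ≈ 0.26255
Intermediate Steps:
J(o) = -38 + 2*o
J(-107)/(-27115) - 10255/f = (-38 + 2*(-107))/(-27115) - 10255/(-40492) = (-38 - 214)*(-1/27115) - 10255*(-1/40492) = -252*(-1/27115) + 10255/40492 = 252/27115 + 10255/40492 = 288268309/1097940580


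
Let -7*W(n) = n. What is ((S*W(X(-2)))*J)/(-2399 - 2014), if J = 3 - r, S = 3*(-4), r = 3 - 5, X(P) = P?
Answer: 40/10297 ≈ 0.0038846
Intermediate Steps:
r = -2
W(n) = -n/7
S = -12
J = 5 (J = 3 - 1*(-2) = 3 + 2 = 5)
((S*W(X(-2)))*J)/(-2399 - 2014) = (-(-12)*(-2)/7*5)/(-2399 - 2014) = (-12*2/7*5)/(-4413) = -24/7*5*(-1/4413) = -120/7*(-1/4413) = 40/10297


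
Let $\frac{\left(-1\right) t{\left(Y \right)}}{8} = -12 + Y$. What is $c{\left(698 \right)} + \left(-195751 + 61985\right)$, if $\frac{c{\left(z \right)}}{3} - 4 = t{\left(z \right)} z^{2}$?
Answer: $-8021460410$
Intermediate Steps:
$t{\left(Y \right)} = 96 - 8 Y$ ($t{\left(Y \right)} = - 8 \left(-12 + Y\right) = 96 - 8 Y$)
$c{\left(z \right)} = 12 + 3 z^{2} \left(96 - 8 z\right)$ ($c{\left(z \right)} = 12 + 3 \left(96 - 8 z\right) z^{2} = 12 + 3 z^{2} \left(96 - 8 z\right)$)
$c{\left(698 \right)} + \left(-195751 + 61985\right) = \left(12 + 24 \cdot 698^{2} \left(12 - 698\right)\right) + \left(-195751 + 61985\right) = \left(12 + 24 \cdot 487204 \left(12 - 698\right)\right) - 133766 = \left(12 + 24 \cdot 487204 \left(-686\right)\right) - 133766 = \left(12 - 8021326656\right) - 133766 = -8021326644 - 133766 = -8021460410$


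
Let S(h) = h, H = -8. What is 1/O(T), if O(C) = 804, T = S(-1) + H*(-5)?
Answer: 1/804 ≈ 0.0012438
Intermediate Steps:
T = 39 (T = -1 - 8*(-5) = -1 + 40 = 39)
1/O(T) = 1/804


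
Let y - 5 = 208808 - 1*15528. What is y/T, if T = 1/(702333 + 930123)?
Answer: 315529257960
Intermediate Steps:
y = 193285 (y = 5 + (208808 - 1*15528) = 5 + (208808 - 15528) = 5 + 193280 = 193285)
T = 1/1632456 ≈ 6.1257e-7
y/T = 193285/(1/1632456) = 193285*1632456 = 315529257960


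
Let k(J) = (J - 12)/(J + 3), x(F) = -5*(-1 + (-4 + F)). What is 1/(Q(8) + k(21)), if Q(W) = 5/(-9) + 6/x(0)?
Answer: 1800/107 ≈ 16.822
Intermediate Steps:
x(F) = 25 - 5*F (x(F) = -5*(-5 + F) = 25 - 5*F)
Q(W) = -71/225 (Q(W) = 5/(-9) + 6/(25 - 5*0) = 5*(-1/9) + 6/(25 + 0) = -5/9 + 6/25 = -71/225)
k(J) = (-12 + J)/(3 + J)
1/(Q(8) + k(21)) = 1/(-71/225 + (-12 + 21)/(3 + 21)) = 1/(-71/225 + 9/24) = 1/(-71/225 + (1/24)*9) = 1/(-71/225 + 3/8) = 1/(107/1800) = 1800/107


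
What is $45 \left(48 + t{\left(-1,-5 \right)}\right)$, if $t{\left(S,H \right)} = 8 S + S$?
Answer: $1755$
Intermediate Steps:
$t{\left(S,H \right)} = 9 S$
$45 \left(48 + t{\left(-1,-5 \right)}\right) = 45 \left(48 + 9 \left(-1\right)\right) = 45 \left(48 - 9\right) = 45 \cdot 39 = 1755$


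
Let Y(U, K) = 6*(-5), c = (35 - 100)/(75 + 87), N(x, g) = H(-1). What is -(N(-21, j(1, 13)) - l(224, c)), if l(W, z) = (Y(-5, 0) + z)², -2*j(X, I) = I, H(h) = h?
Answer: 24281869/26244 ≈ 925.24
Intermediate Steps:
j(X, I) = -I/2
N(x, g) = -1
c = -65/162 ≈ -0.40123
Y(U, K) = -30
l(W, z) = (-30 + z)²
-(N(-21, j(1, 13)) - l(224, c)) = -(-1 - (-30 - 65/162)²) = -(-1 - (-4925/162)²) = -(-1 - 1*24255625/26244) = -(-1 - 24255625/26244) = -1*(-24281869/26244) = 24281869/26244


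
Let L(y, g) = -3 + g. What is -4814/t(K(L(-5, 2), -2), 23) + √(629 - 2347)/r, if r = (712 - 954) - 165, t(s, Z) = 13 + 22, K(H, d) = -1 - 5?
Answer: -4814/35 - I*√1718/407 ≈ -137.54 - 0.10184*I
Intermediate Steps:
K(H, d) = -6
t(s, Z) = 35
r = -407 (r = -242 - 165 = -407)
-4814/t(K(L(-5, 2), -2), 23) + √(629 - 2347)/r = -4814/35 + √(629 - 2347)/(-407) = -4814*1/35 + √(-1718)*(-1/407) = -4814/35 + (I*√1718)*(-1/407) = -4814/35 - I*√1718/407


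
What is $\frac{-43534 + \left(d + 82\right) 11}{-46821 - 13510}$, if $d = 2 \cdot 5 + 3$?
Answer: $\frac{42489}{60331} \approx 0.70426$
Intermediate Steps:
$d = 13$ ($d = 10 + 3 = 13$)
$\frac{-43534 + \left(d + 82\right) 11}{-46821 - 13510} = \frac{-43534 + \left(13 + 82\right) 11}{-46821 - 13510} = \frac{-43534 + 95 \cdot 11}{-60331} = \left(-43534 + 1045\right) \left(- \frac{1}{60331}\right) = \left(-42489\right) \left(- \frac{1}{60331}\right) = \frac{42489}{60331}$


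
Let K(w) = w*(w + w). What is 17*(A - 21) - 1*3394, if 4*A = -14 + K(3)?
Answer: -3734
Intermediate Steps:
K(w) = 2*w² (K(w) = w*(2*w) = 2*w²)
A = 1 (A = (-14 + 2*3²)/4 = (-14 + 2*9)/4 = (-14 + 18)/4 = (¼)*4 = 1)
17*(A - 21) - 1*3394 = 17*(1 - 21) - 1*3394 = 17*(-20) - 3394 = -340 - 3394 = -3734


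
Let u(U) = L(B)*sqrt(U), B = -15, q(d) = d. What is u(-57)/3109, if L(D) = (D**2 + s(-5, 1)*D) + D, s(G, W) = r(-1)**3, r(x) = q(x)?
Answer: 225*I*sqrt(57)/3109 ≈ 0.54639*I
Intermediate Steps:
r(x) = x
s(G, W) = -1 (s(G, W) = (-1)**3 = -1)
L(D) = D**2 (L(D) = (D**2 - D) + D = D**2)
u(U) = 225*sqrt(U) (u(U) = (-15)**2*sqrt(U) = 225*sqrt(U))
u(-57)/3109 = (225*sqrt(-57))/3109 = (225*(I*sqrt(57)))*(1/3109) = (225*I*sqrt(57))*(1/3109) = 225*I*sqrt(57)/3109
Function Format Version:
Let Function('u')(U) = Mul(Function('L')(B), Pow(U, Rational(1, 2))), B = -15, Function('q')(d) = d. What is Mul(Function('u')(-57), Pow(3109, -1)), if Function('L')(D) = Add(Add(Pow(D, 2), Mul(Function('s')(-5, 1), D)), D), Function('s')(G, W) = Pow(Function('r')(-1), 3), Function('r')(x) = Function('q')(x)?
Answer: Mul(Rational(225, 3109), I, Pow(57, Rational(1, 2))) ≈ Mul(0.54639, I)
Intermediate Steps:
Function('r')(x) = x
Function('s')(G, W) = -1 (Function('s')(G, W) = Pow(-1, 3) = -1)
Function('L')(D) = Pow(D, 2) (Function('L')(D) = Add(Add(Pow(D, 2), Mul(-1, D)), D) = Pow(D, 2))
Function('u')(U) = Mul(225, Pow(U, Rational(1, 2))) (Function('u')(U) = Mul(Pow(-15, 2), Pow(U, Rational(1, 2))) = Mul(225, Pow(U, Rational(1, 2))))
Mul(Function('u')(-57), Pow(3109, -1)) = Mul(Mul(225, Pow(-57, Rational(1, 2))), Pow(3109, -1)) = Mul(Mul(225, Mul(I, Pow(57, Rational(1, 2)))), Rational(1, 3109)) = Mul(Mul(225, I, Pow(57, Rational(1, 2))), Rational(1, 3109)) = Mul(Rational(225, 3109), I, Pow(57, Rational(1, 2)))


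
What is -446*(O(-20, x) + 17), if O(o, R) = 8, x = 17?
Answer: -11150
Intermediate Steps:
-446*(O(-20, x) + 17) = -446*(8 + 17) = -446*25 = -11150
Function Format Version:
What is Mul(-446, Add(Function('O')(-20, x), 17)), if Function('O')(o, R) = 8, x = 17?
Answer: -11150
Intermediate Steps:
Mul(-446, Add(Function('O')(-20, x), 17)) = Mul(-446, Add(8, 17)) = Mul(-446, 25) = -11150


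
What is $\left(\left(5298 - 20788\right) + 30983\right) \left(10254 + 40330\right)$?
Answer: $783697912$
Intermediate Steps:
$\left(\left(5298 - 20788\right) + 30983\right) \left(10254 + 40330\right) = \left(\left(5298 - 20788\right) + 30983\right) 50584 = \left(-15490 + 30983\right) 50584 = 15493 \cdot 50584 = 783697912$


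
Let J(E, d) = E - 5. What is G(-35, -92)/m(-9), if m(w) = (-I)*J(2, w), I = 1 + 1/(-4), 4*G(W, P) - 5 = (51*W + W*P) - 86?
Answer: 1354/9 ≈ 150.44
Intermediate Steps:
G(W, P) = -81/4 + 51*W/4 + P*W/4 (G(W, P) = 5/4 + ((51*W + W*P) - 86)/4 = 5/4 + ((51*W + P*W) - 86)/4 = 5/4 + (-86 + 51*W + P*W)/4 = 5/4 + (-43/2 + 51*W/4 + P*W/4) = -81/4 + 51*W/4 + P*W/4)
I = ¾ (I = 1 + 1*(-¼) = 1 - ¼ = ¾ ≈ 0.75000)
J(E, d) = -5 + E
m(w) = 9/4 (m(w) = (-1*¾)*(-5 + 2) = -¾*(-3) = 9/4)
G(-35, -92)/m(-9) = (-81/4 + (51/4)*(-35) + (¼)*(-92)*(-35))/(9/4) = (-81/4 - 1785/4 + 805)*(4/9) = (677/2)*(4/9) = 1354/9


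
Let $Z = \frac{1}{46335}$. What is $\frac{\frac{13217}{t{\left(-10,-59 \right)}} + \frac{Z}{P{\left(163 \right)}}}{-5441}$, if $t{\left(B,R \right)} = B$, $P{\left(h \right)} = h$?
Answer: $\frac{3992911211}{16437489522} \approx 0.24291$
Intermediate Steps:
$Z = \frac{1}{46335} \approx 2.1582 \cdot 10^{-5}$
$\frac{\frac{13217}{t{\left(-10,-59 \right)}} + \frac{Z}{P{\left(163 \right)}}}{-5441} = \frac{\frac{13217}{-10} + \frac{1}{46335 \cdot 163}}{-5441} = \left(13217 \left(- \frac{1}{10}\right) + \frac{1}{46335} \cdot \frac{1}{163}\right) \left(- \frac{1}{5441}\right) = \left(- \frac{13217}{10} + \frac{1}{7552605}\right) \left(- \frac{1}{5441}\right) = \left(- \frac{3992911211}{3021042}\right) \left(- \frac{1}{5441}\right) = \frac{3992911211}{16437489522}$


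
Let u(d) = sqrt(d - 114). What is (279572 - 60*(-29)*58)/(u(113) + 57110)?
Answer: 21729898120/3261552101 - 380492*I/3261552101 ≈ 6.6624 - 0.00011666*I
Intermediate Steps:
u(d) = sqrt(-114 + d)
(279572 - 60*(-29)*58)/(u(113) + 57110) = (279572 - 60*(-29)*58)/(sqrt(-114 + 113) + 57110) = (279572 + 1740*58)/(sqrt(-1) + 57110) = (279572 + 100920)/(I + 57110) = 380492/(57110 + I) = 380492*((57110 - I)/3261552101) = 380492*(57110 - I)/3261552101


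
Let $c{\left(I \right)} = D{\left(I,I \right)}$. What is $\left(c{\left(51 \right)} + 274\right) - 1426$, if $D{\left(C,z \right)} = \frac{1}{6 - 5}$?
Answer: $-1151$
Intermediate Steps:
$D{\left(C,z \right)} = 1$ ($D{\left(C,z \right)} = 1^{-1} = 1$)
$c{\left(I \right)} = 1$
$\left(c{\left(51 \right)} + 274\right) - 1426 = \left(1 + 274\right) - 1426 = 275 - 1426 = -1151$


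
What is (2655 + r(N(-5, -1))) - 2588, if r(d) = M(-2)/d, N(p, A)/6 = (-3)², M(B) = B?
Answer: 1808/27 ≈ 66.963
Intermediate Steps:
N(p, A) = 54 (N(p, A) = 6*(-3)² = 6*9 = 54)
r(d) = -2/d
(2655 + r(N(-5, -1))) - 2588 = (2655 - 2/54) - 2588 = (2655 - 2*1/54) - 2588 = (2655 - 1/27) - 2588 = 71684/27 - 2588 = 1808/27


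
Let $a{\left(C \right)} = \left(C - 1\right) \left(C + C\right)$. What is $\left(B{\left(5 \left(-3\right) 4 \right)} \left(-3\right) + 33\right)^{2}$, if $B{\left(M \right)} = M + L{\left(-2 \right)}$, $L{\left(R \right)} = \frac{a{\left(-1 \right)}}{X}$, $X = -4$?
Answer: $46656$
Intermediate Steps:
$a{\left(C \right)} = 2 C \left(-1 + C\right)$ ($a{\left(C \right)} = \left(-1 + C\right) 2 C = 2 C \left(-1 + C\right)$)
$L{\left(R \right)} = -1$ ($L{\left(R \right)} = \frac{2 \left(-1\right) \left(-1 - 1\right)}{-4} = 2 \left(-1\right) \left(-2\right) \left(- \frac{1}{4}\right) = 4 \left(- \frac{1}{4}\right) = -1$)
$B{\left(M \right)} = -1 + M$ ($B{\left(M \right)} = M - 1 = -1 + M$)
$\left(B{\left(5 \left(-3\right) 4 \right)} \left(-3\right) + 33\right)^{2} = \left(\left(-1 + 5 \left(-3\right) 4\right) \left(-3\right) + 33\right)^{2} = \left(\left(-1 - 60\right) \left(-3\right) + 33\right)^{2} = \left(\left(-61\right) \left(-3\right) + 33\right)^{2} = \left(183 + 33\right)^{2} = 216^{2} = 46656$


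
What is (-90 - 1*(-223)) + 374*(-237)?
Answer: -88505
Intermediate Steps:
(-90 - 1*(-223)) + 374*(-237) = (-90 + 223) - 88638 = 133 - 88638 = -88505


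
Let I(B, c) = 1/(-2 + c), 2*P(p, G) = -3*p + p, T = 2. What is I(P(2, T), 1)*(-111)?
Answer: 111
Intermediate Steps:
P(p, G) = -p (P(p, G) = (-3*p + p)/2 = (-2*p)/2 = -p)
I(P(2, T), 1)*(-111) = -111/(-2 + 1) = -111/(-1) = -1*(-111) = 111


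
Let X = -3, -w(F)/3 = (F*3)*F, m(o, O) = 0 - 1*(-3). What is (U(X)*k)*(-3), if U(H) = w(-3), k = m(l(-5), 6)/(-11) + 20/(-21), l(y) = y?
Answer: -22923/77 ≈ -297.70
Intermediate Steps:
m(o, O) = 3 (m(o, O) = 0 + 3 = 3)
k = -283/231 (k = 3/(-11) + 20/(-21) = 3*(-1/11) + 20*(-1/21) = -3/11 - 20/21 = -283/231 ≈ -1.2251)
w(F) = -9*F² (w(F) = -3*F*3*F = -3*3*F*F = -9*F²)
U(H) = -81 (U(H) = -9*(-3)² = -9*9 = -81)
(U(X)*k)*(-3) = -81*(-283/231)*(-3) = (7641/77)*(-3) = -22923/77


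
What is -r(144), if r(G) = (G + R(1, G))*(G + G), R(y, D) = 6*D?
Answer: -290304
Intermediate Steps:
r(G) = 14*G² (r(G) = (G + 6*G)*(G + G) = (7*G)*(2*G) = 14*G²)
-r(144) = -14*144² = -14*20736 = -1*290304 = -290304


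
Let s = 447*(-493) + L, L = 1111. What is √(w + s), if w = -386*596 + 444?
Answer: 2*I*√112218 ≈ 669.98*I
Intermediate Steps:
w = -229612 (w = -230056 + 444 = -229612)
s = -219260 (s = 447*(-493) + 1111 = -220371 + 1111 = -219260)
√(w + s) = √(-229612 - 219260) = √(-448872) = 2*I*√112218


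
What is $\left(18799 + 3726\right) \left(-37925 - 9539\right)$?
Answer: $-1069126600$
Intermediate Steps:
$\left(18799 + 3726\right) \left(-37925 - 9539\right) = 22525 \left(-47464\right) = -1069126600$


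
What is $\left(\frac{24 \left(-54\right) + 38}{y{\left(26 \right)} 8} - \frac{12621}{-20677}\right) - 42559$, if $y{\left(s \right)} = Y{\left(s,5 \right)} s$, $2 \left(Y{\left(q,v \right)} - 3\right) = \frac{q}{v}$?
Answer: $- \frac{2562566270829}{60211424} \approx -42560.0$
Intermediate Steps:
$Y{\left(q,v \right)} = 3 + \frac{q}{2 v}$ ($Y{\left(q,v \right)} = 3 + \frac{q \frac{1}{v}}{2} = 3 + \frac{q}{2 v}$)
$y{\left(s \right)} = s \left(3 + \frac{s}{10}\right)$ ($y{\left(s \right)} = \left(3 + \frac{s}{2 \cdot 5}\right) s = \left(3 + \frac{1}{2} s \frac{1}{5}\right) s = \left(3 + \frac{s}{10}\right) s = s \left(3 + \frac{s}{10}\right)$)
$\left(\frac{24 \left(-54\right) + 38}{y{\left(26 \right)} 8} - \frac{12621}{-20677}\right) - 42559 = \left(\frac{24 \left(-54\right) + 38}{\frac{1}{10} \cdot 26 \left(30 + 26\right) 8} - \frac{12621}{-20677}\right) - 42559 = \left(\frac{-1296 + 38}{\frac{1}{10} \cdot 26 \cdot 56 \cdot 8} - - \frac{12621}{20677}\right) - 42559 = \left(- \frac{1258}{\frac{728}{5} \cdot 8} + \frac{12621}{20677}\right) - 42559 = \left(- \frac{1258}{\frac{5824}{5}} + \frac{12621}{20677}\right) - 42559 = \left(\left(-1258\right) \frac{5}{5824} + \frac{12621}{20677}\right) - 42559 = \left(- \frac{3145}{2912} + \frac{12621}{20677}\right) - 42559 = - \frac{28276813}{60211424} - 42559 = - \frac{2562566270829}{60211424}$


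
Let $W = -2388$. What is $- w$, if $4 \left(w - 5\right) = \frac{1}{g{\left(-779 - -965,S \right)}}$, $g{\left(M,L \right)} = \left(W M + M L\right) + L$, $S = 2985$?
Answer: $- \frac{2280541}{456108} \approx -5.0$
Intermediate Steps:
$g{\left(M,L \right)} = L - 2388 M + L M$ ($g{\left(M,L \right)} = \left(- 2388 M + M L\right) + L = \left(- 2388 M + L M\right) + L = L - 2388 M + L M$)
$w = \frac{2280541}{456108}$ ($w = 5 + \frac{1}{4 \left(2985 - 2388 \left(-779 - -965\right) + 2985 \left(-779 - -965\right)\right)} = 5 + \frac{1}{4 \left(2985 - 2388 \left(-779 + 965\right) + 2985 \left(-779 + 965\right)\right)} = 5 + \frac{1}{4 \left(2985 - 444168 + 2985 \cdot 186\right)} = 5 + \frac{1}{4 \left(2985 - 444168 + 555210\right)} = 5 + \frac{1}{4 \cdot 114027} = 5 + \frac{1}{4} \cdot \frac{1}{114027} = 5 + \frac{1}{456108} = \frac{2280541}{456108} \approx 5.0$)
$- w = \left(-1\right) \frac{2280541}{456108} = - \frac{2280541}{456108}$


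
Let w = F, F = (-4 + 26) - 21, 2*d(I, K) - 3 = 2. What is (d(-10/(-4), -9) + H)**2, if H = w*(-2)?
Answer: 1/4 ≈ 0.25000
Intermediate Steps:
d(I, K) = 5/2 (d(I, K) = 3/2 + (1/2)*2 = 3/2 + 1 = 5/2)
F = 1 (F = 22 - 21 = 1)
w = 1
H = -2 (H = 1*(-2) = -2)
(d(-10/(-4), -9) + H)**2 = (5/2 - 2)**2 = (1/2)**2 = 1/4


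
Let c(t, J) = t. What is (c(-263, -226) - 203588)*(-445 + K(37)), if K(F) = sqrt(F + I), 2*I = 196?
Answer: 90713695 - 611553*sqrt(15) ≈ 8.8345e+7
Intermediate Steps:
I = 98 (I = (1/2)*196 = 98)
K(F) = sqrt(98 + F) (K(F) = sqrt(F + 98) = sqrt(98 + F))
(c(-263, -226) - 203588)*(-445 + K(37)) = (-263 - 203588)*(-445 + sqrt(98 + 37)) = -203851*(-445 + sqrt(135)) = -203851*(-445 + 3*sqrt(15)) = 90713695 - 611553*sqrt(15)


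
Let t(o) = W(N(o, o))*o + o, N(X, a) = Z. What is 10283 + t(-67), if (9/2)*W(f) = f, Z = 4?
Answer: 91408/9 ≈ 10156.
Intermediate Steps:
N(X, a) = 4
W(f) = 2*f/9
t(o) = 17*o/9 (t(o) = ((2/9)*4)*o + o = 8*o/9 + o = 17*o/9)
10283 + t(-67) = 10283 + (17/9)*(-67) = 10283 - 1139/9 = 91408/9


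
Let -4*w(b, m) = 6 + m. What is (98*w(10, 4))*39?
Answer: -9555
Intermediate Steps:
w(b, m) = -3/2 - m/4 (w(b, m) = -(6 + m)/4 = -3/2 - m/4)
(98*w(10, 4))*39 = (98*(-3/2 - 1/4*4))*39 = (98*(-3/2 - 1))*39 = (98*(-5/2))*39 = -245*39 = -9555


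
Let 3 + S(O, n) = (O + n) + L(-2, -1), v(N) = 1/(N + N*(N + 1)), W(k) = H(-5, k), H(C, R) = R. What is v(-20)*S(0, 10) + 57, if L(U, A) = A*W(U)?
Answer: 2281/40 ≈ 57.025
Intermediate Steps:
W(k) = k
L(U, A) = A*U
v(N) = 1/(N + N*(1 + N))
S(O, n) = -1 + O + n (S(O, n) = -3 + ((O + n) - 1*(-2)) = -3 + ((O + n) + 2) = -3 + (2 + O + n) = -1 + O + n)
v(-20)*S(0, 10) + 57 = (1/((-20)*(2 - 20)))*(-1 + 0 + 10) + 57 = -1/20/(-18)*9 + 57 = -1/20*(-1/18)*9 + 57 = (1/360)*9 + 57 = 1/40 + 57 = 2281/40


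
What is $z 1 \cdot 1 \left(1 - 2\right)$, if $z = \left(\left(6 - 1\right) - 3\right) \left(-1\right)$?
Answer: $2$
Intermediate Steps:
$z = -2$ ($z = \left(\left(6 - 1\right) + \left(-5 + 2\right)\right) \left(-1\right) = \left(5 - 3\right) \left(-1\right) = 2 \left(-1\right) = -2$)
$z 1 \cdot 1 \left(1 - 2\right) = \left(-2\right) 1 \cdot 1 \left(1 - 2\right) = - 2 \cdot 1 \left(-1\right) = \left(-2\right) \left(-1\right) = 2$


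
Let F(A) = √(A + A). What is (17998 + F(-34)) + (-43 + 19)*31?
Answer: 17254 + 2*I*√17 ≈ 17254.0 + 8.2462*I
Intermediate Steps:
F(A) = √2*√A (F(A) = √(2*A) = √2*√A)
(17998 + F(-34)) + (-43 + 19)*31 = (17998 + √2*√(-34)) + (-43 + 19)*31 = (17998 + √2*(I*√34)) - 24*31 = (17998 + 2*I*√17) - 744 = 17254 + 2*I*√17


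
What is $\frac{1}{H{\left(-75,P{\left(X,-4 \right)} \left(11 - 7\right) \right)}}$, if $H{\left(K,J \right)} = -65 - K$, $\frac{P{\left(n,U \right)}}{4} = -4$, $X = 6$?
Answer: $\frac{1}{10} \approx 0.1$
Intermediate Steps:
$P{\left(n,U \right)} = -16$ ($P{\left(n,U \right)} = 4 \left(-4\right) = -16$)
$\frac{1}{H{\left(-75,P{\left(X,-4 \right)} \left(11 - 7\right) \right)}} = \frac{1}{-65 - -75} = \frac{1}{-65 + 75} = \frac{1}{10}$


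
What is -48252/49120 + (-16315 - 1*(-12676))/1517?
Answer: -62986491/18628760 ≈ -3.3811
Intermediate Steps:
-48252/49120 + (-16315 - 1*(-12676))/1517 = -48252*1/49120 + (-16315 + 12676)*(1/1517) = -12063/12280 - 3639*1/1517 = -12063/12280 - 3639/1517 = -62986491/18628760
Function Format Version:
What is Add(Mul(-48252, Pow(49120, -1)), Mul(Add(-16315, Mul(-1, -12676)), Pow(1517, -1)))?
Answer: Rational(-62986491, 18628760) ≈ -3.3811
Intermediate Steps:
Add(Mul(-48252, Pow(49120, -1)), Mul(Add(-16315, Mul(-1, -12676)), Pow(1517, -1))) = Add(Mul(-48252, Rational(1, 49120)), Mul(Add(-16315, 12676), Rational(1, 1517))) = Add(Rational(-12063, 12280), Mul(-3639, Rational(1, 1517))) = Add(Rational(-12063, 12280), Rational(-3639, 1517)) = Rational(-62986491, 18628760)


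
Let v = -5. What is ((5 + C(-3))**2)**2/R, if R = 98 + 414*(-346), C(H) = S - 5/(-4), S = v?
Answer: -625/36645376 ≈ -1.7055e-5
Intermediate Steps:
S = -5
C(H) = -15/4 (C(H) = -5 - 5/(-4) = -5 - 5*(-1/4) = -5 + 5/4 = -15/4)
R = -143146 (R = 98 - 143244 = -143146)
((5 + C(-3))**2)**2/R = ((5 - 15/4)**2)**2/(-143146) = ((5/4)**2)**2*(-1/143146) = (25/16)**2*(-1/143146) = (625/256)*(-1/143146) = -625/36645376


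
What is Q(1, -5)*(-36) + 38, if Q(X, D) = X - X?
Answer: 38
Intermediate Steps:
Q(X, D) = 0
Q(1, -5)*(-36) + 38 = 0*(-36) + 38 = 0 + 38 = 38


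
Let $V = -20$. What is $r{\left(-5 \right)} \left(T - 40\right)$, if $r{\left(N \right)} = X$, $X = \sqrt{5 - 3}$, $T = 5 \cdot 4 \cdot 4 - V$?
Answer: $60 \sqrt{2} \approx 84.853$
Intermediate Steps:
$T = 100$ ($T = 5 \cdot 4 \cdot 4 - -20 = 20 \cdot 4 + 20 = 80 + 20 = 100$)
$X = \sqrt{2} \approx 1.4142$
$r{\left(N \right)} = \sqrt{2}$
$r{\left(-5 \right)} \left(T - 40\right) = \sqrt{2} \left(100 - 40\right) = \sqrt{2} \cdot 60 = 60 \sqrt{2}$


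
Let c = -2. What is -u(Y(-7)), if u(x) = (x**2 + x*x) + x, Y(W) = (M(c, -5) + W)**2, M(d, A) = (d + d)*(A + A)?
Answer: -2372931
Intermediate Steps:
M(d, A) = 4*A*d (M(d, A) = (2*d)*(2*A) = 4*A*d)
Y(W) = (40 + W)**2 (Y(W) = (4*(-5)*(-2) + W)**2 = (40 + W)**2)
u(x) = x + 2*x**2 (u(x) = (x**2 + x**2) + x = 2*x**2 + x = x + 2*x**2)
-u(Y(-7)) = -(40 - 7)**2*(1 + 2*(40 - 7)**2) = -33**2*(1 + 2*33**2) = -1089*(1 + 2*1089) = -1089*(1 + 2178) = -1089*2179 = -1*2372931 = -2372931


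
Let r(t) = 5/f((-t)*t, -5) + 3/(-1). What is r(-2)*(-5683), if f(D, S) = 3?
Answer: 22732/3 ≈ 7577.3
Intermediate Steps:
r(t) = -4/3 (r(t) = 5/3 + 3/(-1) = 5*(1/3) + 3*(-1) = 5/3 - 3 = -4/3)
r(-2)*(-5683) = -4/3*(-5683) = 22732/3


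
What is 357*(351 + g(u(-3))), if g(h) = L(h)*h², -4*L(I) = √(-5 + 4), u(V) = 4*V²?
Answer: 125307 - 115668*I ≈ 1.2531e+5 - 1.1567e+5*I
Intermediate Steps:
L(I) = -I/4 (L(I) = -√(-5 + 4)/4 = -I/4)
g(h) = -I*h²/4 (g(h) = (-I/4)*h² = -I*h²/4)
357*(351 + g(u(-3))) = 357*(351 - I*(4*(-3)²)²/4) = 357*(351 - I*(4*9)²/4) = 357*(351 - ¼*I*36²) = 357*(351 - ¼*I*1296) = 357*(351 - 324*I) = 125307 - 115668*I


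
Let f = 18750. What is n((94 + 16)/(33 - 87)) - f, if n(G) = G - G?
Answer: -18750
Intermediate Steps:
n(G) = 0
n((94 + 16)/(33 - 87)) - f = 0 - 1*18750 = 0 - 18750 = -18750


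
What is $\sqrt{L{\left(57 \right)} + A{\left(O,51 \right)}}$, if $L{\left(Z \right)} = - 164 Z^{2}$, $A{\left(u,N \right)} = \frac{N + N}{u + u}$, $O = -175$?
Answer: $\frac{11 i \sqrt{5394417}}{35} \approx 729.96 i$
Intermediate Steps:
$A{\left(u,N \right)} = \frac{N}{u}$ ($A{\left(u,N \right)} = \frac{2 N}{2 u} = 2 N \frac{1}{2 u} = \frac{N}{u}$)
$\sqrt{L{\left(57 \right)} + A{\left(O,51 \right)}} = \sqrt{- 164 \cdot 57^{2} + \frac{51}{-175}} = \sqrt{\left(-164\right) 3249 + 51 \left(- \frac{1}{175}\right)} = \sqrt{-532836 - \frac{51}{175}} = \sqrt{- \frac{93246351}{175}} = \frac{11 i \sqrt{5394417}}{35}$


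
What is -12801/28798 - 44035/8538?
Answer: -20256101/3615843 ≈ -5.6020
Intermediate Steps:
-12801/28798 - 44035/8538 = -12801*1/28798 - 44035*1/8538 = -753/1694 - 44035/8538 = -20256101/3615843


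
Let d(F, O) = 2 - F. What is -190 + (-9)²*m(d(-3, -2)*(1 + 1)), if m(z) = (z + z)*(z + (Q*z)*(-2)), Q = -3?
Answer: 113210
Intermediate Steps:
m(z) = 14*z² (m(z) = (z + z)*(z - 3*z*(-2)) = (2*z)*(z + 6*z) = (2*z)*(7*z) = 14*z²)
-190 + (-9)²*m(d(-3, -2)*(1 + 1)) = -190 + (-9)²*(14*((2 - 1*(-3))*(1 + 1))²) = -190 + 81*(14*((2 + 3)*2)²) = -190 + 81*(14*(5*2)²) = -190 + 81*(14*10²) = -190 + 81*(14*100) = -190 + 81*1400 = -190 + 113400 = 113210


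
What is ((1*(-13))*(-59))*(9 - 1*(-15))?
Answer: 18408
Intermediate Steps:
((1*(-13))*(-59))*(9 - 1*(-15)) = (-13*(-59))*(9 + 15) = 767*24 = 18408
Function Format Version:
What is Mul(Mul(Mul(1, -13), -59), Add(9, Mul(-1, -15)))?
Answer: 18408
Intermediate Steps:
Mul(Mul(Mul(1, -13), -59), Add(9, Mul(-1, -15))) = Mul(Mul(-13, -59), Add(9, 15)) = Mul(767, 24) = 18408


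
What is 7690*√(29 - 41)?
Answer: 15380*I*√3 ≈ 26639.0*I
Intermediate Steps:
7690*√(29 - 41) = 7690*√(-12) = 7690*(2*I*√3) = 15380*I*√3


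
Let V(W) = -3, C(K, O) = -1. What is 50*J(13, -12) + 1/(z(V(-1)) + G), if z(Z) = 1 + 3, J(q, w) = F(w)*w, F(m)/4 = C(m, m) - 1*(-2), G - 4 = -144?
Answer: -326401/136 ≈ -2400.0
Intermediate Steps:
G = -140 (G = 4 - 144 = -140)
F(m) = 4 (F(m) = 4*(-1 - 1*(-2)) = 4*(-1 + 2) = 4*1 = 4)
J(q, w) = 4*w
z(Z) = 4
50*J(13, -12) + 1/(z(V(-1)) + G) = 50*(4*(-12)) + 1/(4 - 140) = 50*(-48) + 1/(-136) = -2400 - 1/136 = -326401/136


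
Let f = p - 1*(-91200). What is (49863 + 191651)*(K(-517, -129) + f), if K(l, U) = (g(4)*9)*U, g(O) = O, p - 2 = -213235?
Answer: -30594268978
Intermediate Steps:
p = -213233 (p = 2 - 213235 = -213233)
K(l, U) = 36*U (K(l, U) = (4*9)*U = 36*U)
f = -122033 (f = -213233 - 1*(-91200) = -213233 + 91200 = -122033)
(49863 + 191651)*(K(-517, -129) + f) = (49863 + 191651)*(36*(-129) - 122033) = 241514*(-4644 - 122033) = 241514*(-126677) = -30594268978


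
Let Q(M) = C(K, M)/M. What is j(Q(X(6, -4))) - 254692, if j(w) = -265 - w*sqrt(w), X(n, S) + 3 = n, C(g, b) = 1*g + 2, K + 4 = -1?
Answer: -254957 + I ≈ -2.5496e+5 + 1.0*I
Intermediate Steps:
K = -5 (K = -4 - 1 = -5)
C(g, b) = 2 + g (C(g, b) = g + 2 = 2 + g)
X(n, S) = -3 + n
Q(M) = -3/M (Q(M) = (2 - 5)/M = -3/M)
j(w) = -265 - w**(3/2)
j(Q(X(6, -4))) - 254692 = (-265 - (-3/(-3 + 6))**(3/2)) - 254692 = (-265 - (-3/3)**(3/2)) - 254692 = (-265 - (-3*1/3)**(3/2)) - 254692 = (-265 - (-1)**(3/2)) - 254692 = (-265 - (-1)*I) - 254692 = (-265 + I) - 254692 = -254957 + I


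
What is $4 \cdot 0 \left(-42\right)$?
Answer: $0$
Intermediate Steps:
$4 \cdot 0 \left(-42\right) = 0 \left(-42\right) = 0$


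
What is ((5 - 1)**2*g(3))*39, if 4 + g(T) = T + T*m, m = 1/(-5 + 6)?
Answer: 1248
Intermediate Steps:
m = 1 (m = 1/1 = 1)
g(T) = -4 + 2*T (g(T) = -4 + (T + T*1) = -4 + (T + T) = -4 + 2*T)
((5 - 1)**2*g(3))*39 = ((5 - 1)**2*(-4 + 2*3))*39 = (4**2*(-4 + 6))*39 = (16*2)*39 = 32*39 = 1248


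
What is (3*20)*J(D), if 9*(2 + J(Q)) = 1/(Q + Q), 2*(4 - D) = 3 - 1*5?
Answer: -358/3 ≈ -119.33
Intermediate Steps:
D = 5 (D = 4 - (3 - 1*5)/2 = 4 - (3 - 5)/2 = 4 - ½*(-2) = 4 + 1 = 5)
J(Q) = -2 + 1/(18*Q) (J(Q) = -2 + 1/(9*(Q + Q)) = -2 + 1/(9*((2*Q))) = -2 + (1/(2*Q))/9 = -2 + 1/(18*Q))
(3*20)*J(D) = (3*20)*(-2 + (1/18)/5) = 60*(-2 + (1/18)*(⅕)) = 60*(-2 + 1/90) = 60*(-179/90) = -358/3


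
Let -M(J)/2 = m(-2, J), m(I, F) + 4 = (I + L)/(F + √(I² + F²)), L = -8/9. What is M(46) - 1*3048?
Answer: -27958/9 + 26*√530/9 ≈ -3039.9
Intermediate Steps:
L = -8/9 (L = -8*⅑ = -8/9 ≈ -0.88889)
m(I, F) = -4 + (-8/9 + I)/(F + √(F² + I²)) (m(I, F) = -4 + (I - 8/9)/(F + √(I² + F²)) = -4 + (-8/9 + I)/(F + √(F² + I²)))
M(J) = -2*(-26/9 - 4*J - 4*√(4 + J²))/(J + √(4 + J²)) (M(J) = -2*(-8/9 - 2 - 4*J - 4*√(J² + (-2)²))/(J + √(J² + (-2)²)) = -2*(-8/9 - 2 - 4*J - 4*√(J² + 4))/(J + √(J² + 4)) = -2*(-8/9 - 2 - 4*J - 4*√(4 + J²))/(J + √(4 + J²)) = -2*(-26/9 - 4*J - 4*√(4 + J²))/(J + √(4 + J²)))
M(46) - 1*3048 = (52/9 + 8*46 + 8*√(4 + 46²))/(46 + √(4 + 46²)) - 1*3048 = (52/9 + 368 + 8*√(4 + 2116))/(46 + √(4 + 2116)) - 3048 = (52/9 + 368 + 8*√2120)/(46 + √2120) - 3048 = (52/9 + 368 + 8*(2*√530))/(46 + 2*√530) - 3048 = (52/9 + 368 + 16*√530)/(46 + 2*√530) - 3048 = (3364/9 + 16*√530)/(46 + 2*√530) - 3048 = -3048 + (3364/9 + 16*√530)/(46 + 2*√530)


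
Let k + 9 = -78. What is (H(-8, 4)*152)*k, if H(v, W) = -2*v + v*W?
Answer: 211584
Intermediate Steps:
H(v, W) = -2*v + W*v
k = -87 (k = -9 - 78 = -87)
(H(-8, 4)*152)*k = (-8*(-2 + 4)*152)*(-87) = (-8*2*152)*(-87) = -16*152*(-87) = -2432*(-87) = 211584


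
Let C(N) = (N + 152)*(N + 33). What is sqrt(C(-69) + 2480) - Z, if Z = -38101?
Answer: 38101 + 2*I*sqrt(127) ≈ 38101.0 + 22.539*I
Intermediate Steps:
C(N) = (33 + N)*(152 + N) (C(N) = (152 + N)*(33 + N) = (33 + N)*(152 + N))
sqrt(C(-69) + 2480) - Z = sqrt((5016 + (-69)**2 + 185*(-69)) + 2480) - 1*(-38101) = sqrt((5016 + 4761 - 12765) + 2480) + 38101 = sqrt(-2988 + 2480) + 38101 = sqrt(-508) + 38101 = 2*I*sqrt(127) + 38101 = 38101 + 2*I*sqrt(127)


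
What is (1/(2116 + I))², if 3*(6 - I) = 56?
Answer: 9/39816100 ≈ 2.2604e-7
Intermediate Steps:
I = -38/3 (I = 6 - ⅓*56 = 6 - 56/3 = -38/3 ≈ -12.667)
(1/(2116 + I))² = (1/(2116 - 38/3))² = (1/(6310/3))² = (3/6310)² = 9/39816100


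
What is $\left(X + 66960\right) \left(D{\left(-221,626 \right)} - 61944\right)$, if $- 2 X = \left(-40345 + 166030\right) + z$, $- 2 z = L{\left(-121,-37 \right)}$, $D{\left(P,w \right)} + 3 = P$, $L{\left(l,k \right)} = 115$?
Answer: $-257764070$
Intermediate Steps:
$D{\left(P,w \right)} = -3 + P$
$z = - \frac{115}{2}$ ($z = \left(- \frac{1}{2}\right) 115 = - \frac{115}{2} \approx -57.5$)
$X = - \frac{251255}{4}$ ($X = - \frac{\left(-40345 + 166030\right) - \frac{115}{2}}{2} = - \frac{125685 - \frac{115}{2}}{2} = \left(- \frac{1}{2}\right) \frac{251255}{2} = - \frac{251255}{4} \approx -62814.0$)
$\left(X + 66960\right) \left(D{\left(-221,626 \right)} - 61944\right) = \left(- \frac{251255}{4} + 66960\right) \left(\left(-3 - 221\right) - 61944\right) = \frac{16585 \left(-224 - 61944\right)}{4} = \frac{16585}{4} \left(-62168\right) = -257764070$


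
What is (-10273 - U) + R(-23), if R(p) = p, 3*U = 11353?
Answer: -42241/3 ≈ -14080.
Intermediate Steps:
U = 11353/3 (U = (⅓)*11353 = 11353/3 ≈ 3784.3)
(-10273 - U) + R(-23) = (-10273 - 1*11353/3) - 23 = (-10273 - 11353/3) - 23 = -42172/3 - 23 = -42241/3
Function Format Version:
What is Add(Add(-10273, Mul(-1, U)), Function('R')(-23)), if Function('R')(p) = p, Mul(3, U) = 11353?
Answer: Rational(-42241, 3) ≈ -14080.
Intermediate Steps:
U = Rational(11353, 3) (U = Mul(Rational(1, 3), 11353) = Rational(11353, 3) ≈ 3784.3)
Add(Add(-10273, Mul(-1, U)), Function('R')(-23)) = Add(Add(-10273, Mul(-1, Rational(11353, 3))), -23) = Add(Add(-10273, Rational(-11353, 3)), -23) = Add(Rational(-42172, 3), -23) = Rational(-42241, 3)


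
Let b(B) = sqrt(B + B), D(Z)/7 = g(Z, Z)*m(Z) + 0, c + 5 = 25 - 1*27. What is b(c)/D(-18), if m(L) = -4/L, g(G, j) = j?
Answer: -I*sqrt(14)/28 ≈ -0.13363*I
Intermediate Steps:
c = -7 (c = -5 + (25 - 1*27) = -5 + (25 - 27) = -5 - 2 = -7)
D(Z) = -28 (D(Z) = 7*(Z*(-4/Z) + 0) = 7*(-4 + 0) = 7*(-4) = -28)
b(B) = sqrt(2)*sqrt(B) (b(B) = sqrt(2*B) = sqrt(2)*sqrt(B))
b(c)/D(-18) = (sqrt(2)*sqrt(-7))/(-28) = (sqrt(2)*(I*sqrt(7)))*(-1/28) = (I*sqrt(14))*(-1/28) = -I*sqrt(14)/28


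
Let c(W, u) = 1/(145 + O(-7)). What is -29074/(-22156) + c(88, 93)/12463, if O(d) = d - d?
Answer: 905873537/690325570 ≈ 1.3122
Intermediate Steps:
O(d) = 0
c(W, u) = 1/145 (c(W, u) = 1/(145 + 0) = 1/145)
-29074/(-22156) + c(88, 93)/12463 = -29074/(-22156) + (1/145)/12463 = -29074*(-1/22156) + (1/145)*(1/12463) = 14537/11078 + 1/1807135 = 905873537/690325570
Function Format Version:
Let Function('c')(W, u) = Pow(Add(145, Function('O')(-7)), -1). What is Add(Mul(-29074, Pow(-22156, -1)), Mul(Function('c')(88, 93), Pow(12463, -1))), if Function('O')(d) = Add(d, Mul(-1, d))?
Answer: Rational(905873537, 690325570) ≈ 1.3122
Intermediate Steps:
Function('O')(d) = 0
Function('c')(W, u) = Rational(1, 145) (Function('c')(W, u) = Pow(Add(145, 0), -1) = Pow(145, -1) = Rational(1, 145))
Add(Mul(-29074, Pow(-22156, -1)), Mul(Function('c')(88, 93), Pow(12463, -1))) = Add(Mul(-29074, Pow(-22156, -1)), Mul(Rational(1, 145), Pow(12463, -1))) = Add(Mul(-29074, Rational(-1, 22156)), Mul(Rational(1, 145), Rational(1, 12463))) = Add(Rational(14537, 11078), Rational(1, 1807135)) = Rational(905873537, 690325570)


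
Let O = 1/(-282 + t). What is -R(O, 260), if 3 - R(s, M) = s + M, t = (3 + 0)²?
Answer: 70160/273 ≈ 257.00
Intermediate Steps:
t = 9 (t = 3² = 9)
O = -1/273 (O = 1/(-282 + 9) = 1/(-273) = -1/273 ≈ -0.0036630)
R(s, M) = 3 - M - s (R(s, M) = 3 - (s + M) = 3 - (M + s) = 3 + (-M - s) = 3 - M - s)
-R(O, 260) = -(3 - 1*260 - 1*(-1/273)) = -(3 - 260 + 1/273) = -1*(-70160/273) = 70160/273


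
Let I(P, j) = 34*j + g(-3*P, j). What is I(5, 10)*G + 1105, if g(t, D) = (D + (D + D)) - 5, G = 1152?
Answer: 421585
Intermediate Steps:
g(t, D) = -5 + 3*D (g(t, D) = (D + 2*D) - 5 = 3*D - 5 = -5 + 3*D)
I(P, j) = -5 + 37*j (I(P, j) = 34*j + (-5 + 3*j) = -5 + 37*j)
I(5, 10)*G + 1105 = (-5 + 37*10)*1152 + 1105 = (-5 + 370)*1152 + 1105 = 365*1152 + 1105 = 420480 + 1105 = 421585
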